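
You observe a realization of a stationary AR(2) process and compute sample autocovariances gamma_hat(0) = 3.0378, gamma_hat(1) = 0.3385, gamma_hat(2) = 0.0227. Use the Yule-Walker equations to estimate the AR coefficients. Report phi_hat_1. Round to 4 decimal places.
\hat\phi_{1} = 0.1120

The Yule-Walker equations for an AR(p) process read, in matrix form,
  Gamma_p phi = r_p,   with   (Gamma_p)_{ij} = gamma(|i - j|),
                       (r_p)_i = gamma(i),   i,j = 1..p.
Substitute the sample gammas (Toeplitz matrix and right-hand side of size 2):
  Gamma_p = [[3.0378, 0.3385], [0.3385, 3.0378]]
  r_p     = [0.3385, 0.0227]
Written out:
  3.0378 phi_1 + 0.3385 phi_2 = 0.3385
  0.3385 phi_1 + 3.0378 phi_2 = 0.0227
Solve by Cramer's rule:
  det = gamma(0)^2 - gamma(1)^2 = (3.0378)^2 - (0.3385)^2 = 9.22822884 - 0.11458225 = 9.11364659
  phi_hat_1 = [gamma(1) gamma(0) - gamma(1) gamma(2)] / det = [(0.3385)(3.0378) - (0.3385)(0.0227)] / 9.11364659 = 1.02061135 / 9.11364659 = 0.112
  phi_hat_2 = [gamma(0) gamma(2) - gamma(1)^2] / det = [(3.0378)(0.0227) - (0.3385)^2] / 9.11364659 = -0.04562419 / 9.11364659 = -0.005
So phi_hat = [0.1120, -0.0050].
Therefore phi_hat_1 = 0.1120.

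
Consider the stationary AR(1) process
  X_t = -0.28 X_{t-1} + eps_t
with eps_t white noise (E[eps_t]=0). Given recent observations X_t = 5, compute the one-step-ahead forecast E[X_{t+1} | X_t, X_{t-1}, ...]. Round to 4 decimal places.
E[X_{t+1} \mid \mathcal F_t] = -1.4000

For an AR(p) model X_t = c + sum_i phi_i X_{t-i} + eps_t, the
one-step-ahead conditional mean is
  E[X_{t+1} | X_t, ...] = c + sum_i phi_i X_{t+1-i}.
Substitute known values:
  E[X_{t+1} | ...] = (-0.28) * (5)
                   = -1.4000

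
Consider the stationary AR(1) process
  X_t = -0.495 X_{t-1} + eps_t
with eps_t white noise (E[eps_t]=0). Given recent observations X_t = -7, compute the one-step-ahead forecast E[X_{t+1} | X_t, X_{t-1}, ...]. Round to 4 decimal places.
E[X_{t+1} \mid \mathcal F_t] = 3.4650

For an AR(p) model X_t = c + sum_i phi_i X_{t-i} + eps_t, the
one-step-ahead conditional mean is
  E[X_{t+1} | X_t, ...] = c + sum_i phi_i X_{t+1-i}.
Substitute known values:
  E[X_{t+1} | ...] = (-0.495) * (-7)
                   = 3.4650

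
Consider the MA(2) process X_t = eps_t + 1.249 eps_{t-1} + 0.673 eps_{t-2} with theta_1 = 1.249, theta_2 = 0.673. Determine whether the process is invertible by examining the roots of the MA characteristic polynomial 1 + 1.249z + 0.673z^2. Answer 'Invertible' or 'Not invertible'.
\text{Invertible}

The MA(q) characteristic polynomial is P(z) = 1 + 1.249z + 0.673z^2.
Invertibility requires all roots to lie outside the unit circle, i.e. |z| > 1 for every root.
Set 1 + (1.249) z + (0.673) z^2 = 0, i.e. a z^2 + b z + c = 0 with a = 0.673, b = 1.249, c = 1.
Discriminant D = b^2 - 4ac = (1.249)^2 - 4*(0.673)*1 = 1.560001 - (2.692) = -1.131999.
D < 0, so the roots are the complex-conjugate pair z = (-b +/- i sqrt(-D)) / (2a) = -0.9279 +/- 0.7905i.
For a conjugate pair |z|^2 = z * conj(z) = (product of roots) = c/a = 1/(0.673) = 1.485884, so |z| = sqrt(1.485884) = 1.219 for both roots.
Moduli of all roots: 1.2190, 1.2190.
All moduli strictly greater than 1? Yes.
Verdict: Invertible.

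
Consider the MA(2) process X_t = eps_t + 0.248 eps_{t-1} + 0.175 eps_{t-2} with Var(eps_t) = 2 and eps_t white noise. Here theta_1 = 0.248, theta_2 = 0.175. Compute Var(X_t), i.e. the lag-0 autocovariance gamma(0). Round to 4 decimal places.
\gamma(0) = 2.1843

For an MA(q) process X_t = eps_t + sum_i theta_i eps_{t-i} with
Var(eps_t) = sigma^2, the variance is
  gamma(0) = sigma^2 * (1 + sum_i theta_i^2).
  sum_i theta_i^2 = (0.248)^2 + (0.175)^2 = 0.061504 + 0.030625 = 0.092129.
  gamma(0) = 2 * (1 + 0.092129) = 2 * 1.092129 = 2.184258, which rounds to 2.1843.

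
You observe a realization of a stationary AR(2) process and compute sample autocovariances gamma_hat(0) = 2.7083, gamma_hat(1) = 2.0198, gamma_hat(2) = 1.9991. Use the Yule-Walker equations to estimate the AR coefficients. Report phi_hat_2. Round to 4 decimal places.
\hat\phi_{2} = 0.4100

The Yule-Walker equations for an AR(p) process read, in matrix form,
  Gamma_p phi = r_p,   with   (Gamma_p)_{ij} = gamma(|i - j|),
                       (r_p)_i = gamma(i),   i,j = 1..p.
Substitute the sample gammas (Toeplitz matrix and right-hand side of size 2):
  Gamma_p = [[2.7083, 2.0198], [2.0198, 2.7083]]
  r_p     = [2.0198, 1.9991]
Written out:
  2.7083 phi_1 + 2.0198 phi_2 = 2.0198
  2.0198 phi_1 + 2.7083 phi_2 = 1.9991
Solve by Cramer's rule:
  det = gamma(0)^2 - gamma(1)^2 = (2.7083)^2 - (2.0198)^2 = 7.33488889 - 4.07959204 = 3.25529685
  phi_hat_1 = [gamma(1) gamma(0) - gamma(1) gamma(2)] / det = [(2.0198)(2.7083) - (2.0198)(1.9991)] / 3.25529685 = 1.43244216 / 3.25529685 = 0.44
  phi_hat_2 = [gamma(0) gamma(2) - gamma(1)^2] / det = [(2.7083)(1.9991) - (2.0198)^2] / 3.25529685 = 1.33457049 / 3.25529685 = 0.41
So phi_hat = [0.4400, 0.4100].
Therefore phi_hat_2 = 0.4100.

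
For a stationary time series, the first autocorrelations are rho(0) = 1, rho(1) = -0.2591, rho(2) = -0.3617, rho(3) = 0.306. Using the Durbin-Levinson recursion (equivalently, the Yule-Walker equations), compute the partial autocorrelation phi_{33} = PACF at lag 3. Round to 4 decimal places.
\phi_{33} = 0.0681

The PACF at lag k is phi_{kk}, the last component of the solution
to the Yule-Walker system G_k phi = r_k where
  (G_k)_{ij} = rho(|i - j|), (r_k)_i = rho(i), i,j = 1..k.
Equivalently, Durbin-Levinson gives phi_{kk} iteratively:
  phi_{11} = rho(1)
  phi_{kk} = [rho(k) - sum_{j=1..k-1} phi_{k-1,j} rho(k-j)]
            / [1 - sum_{j=1..k-1} phi_{k-1,j} rho(j)],
  phi_{k,j} = phi_{k-1,j} - phi_{kk} phi_{k-1,k-j},  j = 1..k-1.
Step k = 1:
  phi_11 = rho(1) = -0.2591.
Step k = 2:
  phi_22 = [rho(2) - phi_11 rho(1)] / [1 - phi_11 rho(1)] = [-0.3617 - (-0.2591)(-0.2591)] / [1 - (-0.2591)(-0.2591)]
         = -0.42883281 / 0.93286719 = -0.459693.
  Update: phi_21 = phi_11 - phi_22 phi_11 = -0.2591 - (-0.459693)(-0.2591) = -0.378207.
Step k = 3:
  phi_33 = [rho(3) - phi_21 rho(2) - phi_22 rho(1)] / [1 - phi_21 rho(1) - phi_22 rho(2)]
    numerator   = 0.306 - (-0.378207)(-0.3617) - (-0.459693)(-0.2591) = 0.05009616
    denominator = 1 - (-0.378207)(-0.2591) - (-0.459693)(-0.3617) = 0.73573561
  phi_33 = 0.05009616 / 0.73573561 = 0.0681.
Therefore phi_{33} = 0.0681.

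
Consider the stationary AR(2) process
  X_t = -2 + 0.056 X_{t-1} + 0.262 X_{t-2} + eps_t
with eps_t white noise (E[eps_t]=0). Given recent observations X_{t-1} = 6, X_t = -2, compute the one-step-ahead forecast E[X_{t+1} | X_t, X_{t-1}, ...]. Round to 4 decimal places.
E[X_{t+1} \mid \mathcal F_t] = -0.5400

For an AR(p) model X_t = c + sum_i phi_i X_{t-i} + eps_t, the
one-step-ahead conditional mean is
  E[X_{t+1} | X_t, ...] = c + sum_i phi_i X_{t+1-i}.
Substitute known values:
  E[X_{t+1} | ...] = -2 + (0.056) * (-2) + (0.262) * (6)
                   = -0.5400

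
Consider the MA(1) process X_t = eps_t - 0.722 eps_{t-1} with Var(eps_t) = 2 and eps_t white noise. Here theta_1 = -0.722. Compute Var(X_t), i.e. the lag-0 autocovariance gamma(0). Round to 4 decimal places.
\gamma(0) = 3.0426

For an MA(q) process X_t = eps_t + sum_i theta_i eps_{t-i} with
Var(eps_t) = sigma^2, the variance is
  gamma(0) = sigma^2 * (1 + sum_i theta_i^2).
  sum_i theta_i^2 = (-0.722)^2 = 0.521284.
  gamma(0) = 2 * (1 + 0.521284) = 2 * 1.521284 = 3.042568, which rounds to 3.0426.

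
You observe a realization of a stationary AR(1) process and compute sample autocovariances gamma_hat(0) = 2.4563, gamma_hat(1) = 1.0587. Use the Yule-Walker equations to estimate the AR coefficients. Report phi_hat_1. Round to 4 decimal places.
\hat\phi_{1} = 0.4310

The Yule-Walker equations for an AR(p) process read, in matrix form,
  Gamma_p phi = r_p,   with   (Gamma_p)_{ij} = gamma(|i - j|),
                       (r_p)_i = gamma(i),   i,j = 1..p.
Substitute the sample gammas (Toeplitz matrix and right-hand side of size 1):
  Gamma_p = [[2.4563]]
  r_p     = [1.0587]
With p = 1 this is the single equation gamma(0) phi_1 = gamma(1):
  phi_hat_1 = gamma(1) / gamma(0) = 1.0587 / 2.4563 = 0.4310.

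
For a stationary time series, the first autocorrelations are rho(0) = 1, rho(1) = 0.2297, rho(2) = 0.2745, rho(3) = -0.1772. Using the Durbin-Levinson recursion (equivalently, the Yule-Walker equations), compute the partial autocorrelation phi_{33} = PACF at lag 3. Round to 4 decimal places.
\phi_{33} = -0.3119

The PACF at lag k is phi_{kk}, the last component of the solution
to the Yule-Walker system G_k phi = r_k where
  (G_k)_{ij} = rho(|i - j|), (r_k)_i = rho(i), i,j = 1..k.
Equivalently, Durbin-Levinson gives phi_{kk} iteratively:
  phi_{11} = rho(1)
  phi_{kk} = [rho(k) - sum_{j=1..k-1} phi_{k-1,j} rho(k-j)]
            / [1 - sum_{j=1..k-1} phi_{k-1,j} rho(j)],
  phi_{k,j} = phi_{k-1,j} - phi_{kk} phi_{k-1,k-j},  j = 1..k-1.
Step k = 1:
  phi_11 = rho(1) = 0.2297.
Step k = 2:
  phi_22 = [rho(2) - phi_11 rho(1)] / [1 - phi_11 rho(1)] = [0.2745 - (0.2297)(0.2297)] / [1 - (0.2297)(0.2297)]
         = 0.22173791 / 0.94723791 = 0.234089.
  Update: phi_21 = phi_11 - phi_22 phi_11 = 0.2297 - (0.234089)(0.2297) = 0.17593.
Step k = 3:
  phi_33 = [rho(3) - phi_21 rho(2) - phi_22 rho(1)] / [1 - phi_21 rho(1) - phi_22 rho(2)]
    numerator   = -0.1772 - (0.17593)(0.2745) - (0.234089)(0.2297) = -0.27926295
    denominator = 1 - (0.17593)(0.2297) - (0.234089)(0.2745) = 0.89533152
  phi_33 = -0.27926295 / 0.89533152 = -0.3119.
Therefore phi_{33} = -0.3119.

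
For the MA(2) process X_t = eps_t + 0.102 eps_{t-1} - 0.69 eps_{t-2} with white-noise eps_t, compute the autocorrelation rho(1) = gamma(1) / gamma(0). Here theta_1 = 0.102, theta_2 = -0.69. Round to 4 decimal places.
\rho(1) = 0.0213

For an MA(q) process with theta_0 = 1, the autocovariance is
  gamma(k) = sigma^2 * sum_{i=0..q-k} theta_i * theta_{i+k},
and rho(k) = gamma(k) / gamma(0). Sigma^2 cancels.
  numerator   = (1)*(0.102) + (0.102)*(-0.69) = 0.03162.
  denominator = (1)^2 + (0.102)^2 + (-0.69)^2 = 1.486504.
  rho(1) = 0.03162 / 1.486504 = 0.0213.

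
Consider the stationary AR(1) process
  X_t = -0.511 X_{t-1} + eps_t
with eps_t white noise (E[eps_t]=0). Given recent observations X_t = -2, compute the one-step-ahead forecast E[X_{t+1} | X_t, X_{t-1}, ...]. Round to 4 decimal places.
E[X_{t+1} \mid \mathcal F_t] = 1.0220

For an AR(p) model X_t = c + sum_i phi_i X_{t-i} + eps_t, the
one-step-ahead conditional mean is
  E[X_{t+1} | X_t, ...] = c + sum_i phi_i X_{t+1-i}.
Substitute known values:
  E[X_{t+1} | ...] = (-0.511) * (-2)
                   = 1.0220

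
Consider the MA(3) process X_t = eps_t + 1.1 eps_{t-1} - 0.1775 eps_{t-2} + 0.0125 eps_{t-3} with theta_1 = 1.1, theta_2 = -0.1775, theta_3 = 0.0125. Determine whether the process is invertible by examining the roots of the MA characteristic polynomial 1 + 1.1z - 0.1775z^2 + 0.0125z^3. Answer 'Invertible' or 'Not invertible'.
\text{Not invertible}

The MA(q) characteristic polynomial is P(z) = 1 + 1.1z - 0.1775z^2 + 0.0125z^3.
Invertibility requires all roots to lie outside the unit circle, i.e. |z| > 1 for every root.
Degree 3: look for a simple real root z0 first, then factor out (1 - z/z0) and solve the remaining quadratic.
Testing z0 = -0.8: P(-0.8) = 1 + (1.1)(-0.8) + (-0.1775)(-0.8)^2 + (0.0125)(-0.8)^3
  = 1 + (-0.88) + (-0.1136) + (-0.0064) = 0.  So z_0 = -0.8 is a root, |z_0| = 0.8.
Divide out the factor (1 + 1.25 z) = (1 - z/z0) (since 1/z0 = -1.25):
  P(z) = (1 + 1.25 z)(1 + (-0.15) z + (0.01) z^2)
  [check: z-coef -0.15 - (-1.25) = 1.1; z^2-coef 0.01 - (-1.25)(-0.15) = -0.1775; z^3-coef -(-1.25)(0.01) = 0.0125.]
Remaining roots from the quadratic factor 1 + (-0.15) z + (0.01) z^2:
  Set 1 + (-0.15) z + (0.01) z^2 = 0, i.e. a z^2 + b z + c = 0 with a = 0.01, b = -0.15, c = 1.
  Discriminant D = b^2 - 4ac = (-0.15)^2 - 4*(0.01)*1 = 0.0225 - (0.04) = -0.0175.
  D < 0, so the roots are the complex-conjugate pair z = (-b +/- i sqrt(-D)) / (2a) = 7.5 +/- 6.6144i.
  For a conjugate pair |z|^2 = z * conj(z) = (product of roots) = c/a = 1/(0.01) = 100, so |z| = sqrt(100) = 10 for both roots.
Moduli of all roots: 0.8000, 10.0000, 10.0000.
All moduli strictly greater than 1? No.
Verdict: Not invertible.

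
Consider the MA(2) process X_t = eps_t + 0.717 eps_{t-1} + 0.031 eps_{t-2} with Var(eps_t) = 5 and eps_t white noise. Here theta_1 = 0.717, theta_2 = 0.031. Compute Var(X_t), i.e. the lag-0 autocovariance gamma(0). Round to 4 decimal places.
\gamma(0) = 7.5753

For an MA(q) process X_t = eps_t + sum_i theta_i eps_{t-i} with
Var(eps_t) = sigma^2, the variance is
  gamma(0) = sigma^2 * (1 + sum_i theta_i^2).
  sum_i theta_i^2 = (0.717)^2 + (0.031)^2 = 0.514089 + 0.000961 = 0.51505.
  gamma(0) = 5 * (1 + 0.51505) = 5 * 1.51505 = 7.57525, which rounds to 7.5753.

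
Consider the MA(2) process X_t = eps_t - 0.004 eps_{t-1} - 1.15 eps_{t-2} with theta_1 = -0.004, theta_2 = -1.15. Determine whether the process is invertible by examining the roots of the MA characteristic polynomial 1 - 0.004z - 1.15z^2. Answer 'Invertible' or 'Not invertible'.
\text{Not invertible}

The MA(q) characteristic polynomial is P(z) = 1 - 0.004z - 1.15z^2.
Invertibility requires all roots to lie outside the unit circle, i.e. |z| > 1 for every root.
Set 1 + (-0.004) z + (-1.15) z^2 = 0, i.e. a z^2 + b z + c = 0 with a = -1.15, b = -0.004, c = 1.
Discriminant D = b^2 - 4ac = (-0.004)^2 - 4*(-1.15)*1 = 0.000016 - (-4.6) = 4.600016.
D >= 0, so the roots are real: z = (-b +/- sqrt(D)) / (2a) = (0.004 +/- 2.144765) / (-2.3).
  z_1 = (0.004 + 2.144765) / (-2.3) = -0.9342,   |z_1| = 0.9342.
  z_2 = (0.004 - 2.144765) / (-2.3) = 0.9308,   |z_2| = 0.9308.
Moduli of all roots: 0.9342, 0.9308.
All moduli strictly greater than 1? No.
Verdict: Not invertible.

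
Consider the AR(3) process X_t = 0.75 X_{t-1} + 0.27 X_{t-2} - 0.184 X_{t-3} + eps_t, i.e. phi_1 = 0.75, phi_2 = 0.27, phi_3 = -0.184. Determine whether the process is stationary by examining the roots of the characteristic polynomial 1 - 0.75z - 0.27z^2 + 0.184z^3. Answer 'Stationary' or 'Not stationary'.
\text{Stationary}

The AR(p) characteristic polynomial is P(z) = 1 - 0.75z - 0.27z^2 + 0.184z^3.
Stationarity requires all roots to lie outside the unit circle, i.e. |z| > 1 for every root.
Degree 3: look for a simple real root z0 first, then factor out (1 - z/z0) and solve the remaining quadratic.
Testing z0 = 1.25: P(1.25) = 1 + (-0.75)(1.25) + (-0.27)(1.25)^2 + (0.184)(1.25)^3
  = 1 + (-0.9375) + (-0.421875) + (0.359375) = 0.  So z_0 = 1.25 is a root, |z_0| = 1.25.
Divide out the factor (1 - 0.8 z) = (1 - z/z0) (since 1/z0 = 0.8):
  P(z) = (1 - 0.8 z)(1 + (0.05) z + (-0.23) z^2)
  [check: z-coef 0.05 - (0.8) = -0.75; z^2-coef -0.23 - (0.8)(0.05) = -0.27; z^3-coef -(0.8)(-0.23) = 0.184.]
Remaining roots from the quadratic factor 1 + (0.05) z + (-0.23) z^2:
  Set 1 + (0.05) z + (-0.23) z^2 = 0, i.e. a z^2 + b z + c = 0 with a = -0.23, b = 0.05, c = 1.
  Discriminant D = b^2 - 4ac = (0.05)^2 - 4*(-0.23)*1 = 0.0025 - (-0.92) = 0.9225.
  D >= 0, so the roots are real: z = (-b +/- sqrt(D)) / (2a) = (-0.05 +/- 0.960469) / (-0.46).
    z_1 = (-0.05 + 0.960469) / (-0.46) = -1.9793,   |z_1| = 1.9793.
    z_2 = (-0.05 - 0.960469) / (-0.46) = 2.1967,   |z_2| = 2.1967.
Moduli of all roots: 1.2500, 1.9793, 2.1967.
All moduli strictly greater than 1? Yes.
Verdict: Stationary.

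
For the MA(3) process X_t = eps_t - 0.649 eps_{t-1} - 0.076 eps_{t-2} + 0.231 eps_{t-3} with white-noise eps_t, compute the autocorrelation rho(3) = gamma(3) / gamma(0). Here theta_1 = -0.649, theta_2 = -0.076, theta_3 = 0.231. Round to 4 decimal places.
\rho(3) = 0.1560

For an MA(q) process with theta_0 = 1, the autocovariance is
  gamma(k) = sigma^2 * sum_{i=0..q-k} theta_i * theta_{i+k},
and rho(k) = gamma(k) / gamma(0). Sigma^2 cancels.
  numerator   = (1)*(0.231) = 0.231.
  denominator = (1)^2 + (-0.649)^2 + (-0.076)^2 + (0.231)^2 = 1.480338.
  rho(3) = 0.231 / 1.480338 = 0.1560.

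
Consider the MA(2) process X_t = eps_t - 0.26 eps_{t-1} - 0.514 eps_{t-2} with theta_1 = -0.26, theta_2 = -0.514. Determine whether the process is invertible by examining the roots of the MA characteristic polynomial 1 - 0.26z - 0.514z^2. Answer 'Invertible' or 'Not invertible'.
\text{Invertible}

The MA(q) characteristic polynomial is P(z) = 1 - 0.26z - 0.514z^2.
Invertibility requires all roots to lie outside the unit circle, i.e. |z| > 1 for every root.
Set 1 + (-0.26) z + (-0.514) z^2 = 0, i.e. a z^2 + b z + c = 0 with a = -0.514, b = -0.26, c = 1.
Discriminant D = b^2 - 4ac = (-0.26)^2 - 4*(-0.514)*1 = 0.0676 - (-2.056) = 2.1236.
D >= 0, so the roots are real: z = (-b +/- sqrt(D)) / (2a) = (0.26 +/- 1.457258) / (-1.028).
  z_1 = (0.26 + 1.457258) / (-1.028) = -1.6705,   |z_1| = 1.6705.
  z_2 = (0.26 - 1.457258) / (-1.028) = 1.1646,   |z_2| = 1.1646.
Moduli of all roots: 1.6705, 1.1646.
All moduli strictly greater than 1? Yes.
Verdict: Invertible.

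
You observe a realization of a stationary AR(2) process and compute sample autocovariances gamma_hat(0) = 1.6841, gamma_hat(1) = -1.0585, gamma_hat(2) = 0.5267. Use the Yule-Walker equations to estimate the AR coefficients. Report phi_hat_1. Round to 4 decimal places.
\hat\phi_{1} = -0.7140

The Yule-Walker equations for an AR(p) process read, in matrix form,
  Gamma_p phi = r_p,   with   (Gamma_p)_{ij} = gamma(|i - j|),
                       (r_p)_i = gamma(i),   i,j = 1..p.
Substitute the sample gammas (Toeplitz matrix and right-hand side of size 2):
  Gamma_p = [[1.6841, -1.0585], [-1.0585, 1.6841]]
  r_p     = [-1.0585, 0.5267]
Written out:
  1.6841 phi_1 - 1.0585 phi_2 = -1.0585
  -1.0585 phi_1 + 1.6841 phi_2 = 0.5267
Solve by Cramer's rule:
  det = gamma(0)^2 - gamma(1)^2 = (1.6841)^2 - (-1.0585)^2 = 2.83619281 - 1.12042225 = 1.71577056
  phi_hat_1 = [gamma(1) gamma(0) - gamma(1) gamma(2)] / det = [(-1.0585)(1.6841) - (-1.0585)(0.5267)] / 1.71577056 = -1.2251079 / 1.71577056 = -0.714
  phi_hat_2 = [gamma(0) gamma(2) - gamma(1)^2] / det = [(1.6841)(0.5267) - (-1.0585)^2] / 1.71577056 = -0.23340678 / 1.71577056 = -0.136
So phi_hat = [-0.7140, -0.1360].
Therefore phi_hat_1 = -0.7140.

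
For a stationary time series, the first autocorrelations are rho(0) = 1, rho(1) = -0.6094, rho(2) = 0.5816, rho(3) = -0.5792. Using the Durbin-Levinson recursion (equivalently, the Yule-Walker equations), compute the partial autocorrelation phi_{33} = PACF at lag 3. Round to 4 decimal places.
\phi_{33} = -0.2499

The PACF at lag k is phi_{kk}, the last component of the solution
to the Yule-Walker system G_k phi = r_k where
  (G_k)_{ij} = rho(|i - j|), (r_k)_i = rho(i), i,j = 1..k.
Equivalently, Durbin-Levinson gives phi_{kk} iteratively:
  phi_{11} = rho(1)
  phi_{kk} = [rho(k) - sum_{j=1..k-1} phi_{k-1,j} rho(k-j)]
            / [1 - sum_{j=1..k-1} phi_{k-1,j} rho(j)],
  phi_{k,j} = phi_{k-1,j} - phi_{kk} phi_{k-1,k-j},  j = 1..k-1.
Step k = 1:
  phi_11 = rho(1) = -0.6094.
Step k = 2:
  phi_22 = [rho(2) - phi_11 rho(1)] / [1 - phi_11 rho(1)] = [0.5816 - (-0.6094)(-0.6094)] / [1 - (-0.6094)(-0.6094)]
         = 0.21023164 / 0.62863164 = 0.334427.
  Update: phi_21 = phi_11 - phi_22 phi_11 = -0.6094 - (0.334427)(-0.6094) = -0.4056.
Step k = 3:
  phi_33 = [rho(3) - phi_21 rho(2) - phi_22 rho(1)] / [1 - phi_21 rho(1) - phi_22 rho(2)]
    numerator   = -0.5792 - (-0.4056)(0.5816) - (0.334427)(-0.6094) = -0.13950302
    denominator = 1 - (-0.4056)(-0.6094) - (0.334427)(0.5816) = 0.55832442
  phi_33 = -0.13950302 / 0.55832442 = -0.2499.
Therefore phi_{33} = -0.2499.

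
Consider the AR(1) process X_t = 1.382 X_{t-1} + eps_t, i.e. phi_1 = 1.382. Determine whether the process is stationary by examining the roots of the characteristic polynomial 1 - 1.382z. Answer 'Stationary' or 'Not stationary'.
\text{Not stationary}

The AR(p) characteristic polynomial is P(z) = 1 - 1.382z.
Stationarity requires all roots to lie outside the unit circle, i.e. |z| > 1 for every root.
This is linear in z: 1 + (-1.382) z = 0  =>  z = -1/(-1.382) = 0.723589,  |z| = 0.723589.
Moduli of all roots: 0.7236.
All moduli strictly greater than 1? No.
Verdict: Not stationary.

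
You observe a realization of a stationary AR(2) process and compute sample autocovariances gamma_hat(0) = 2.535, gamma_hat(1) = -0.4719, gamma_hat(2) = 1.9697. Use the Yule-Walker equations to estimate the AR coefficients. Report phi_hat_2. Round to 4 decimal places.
\hat\phi_{2} = 0.7690

The Yule-Walker equations for an AR(p) process read, in matrix form,
  Gamma_p phi = r_p,   with   (Gamma_p)_{ij} = gamma(|i - j|),
                       (r_p)_i = gamma(i),   i,j = 1..p.
Substitute the sample gammas (Toeplitz matrix and right-hand side of size 2):
  Gamma_p = [[2.535, -0.4719], [-0.4719, 2.535]]
  r_p     = [-0.4719, 1.9697]
Written out:
  2.535 phi_1 - 0.4719 phi_2 = -0.4719
  -0.4719 phi_1 + 2.535 phi_2 = 1.9697
Solve by Cramer's rule:
  det = gamma(0)^2 - gamma(1)^2 = (2.535)^2 - (-0.4719)^2 = 6.426225 - 0.22268961 = 6.20353539
  phi_hat_1 = [gamma(1) gamma(0) - gamma(1) gamma(2)] / det = [(-0.4719)(2.535) - (-0.4719)(1.9697)] / 6.20353539 = -0.26676507 / 6.20353539 = -0.043
  phi_hat_2 = [gamma(0) gamma(2) - gamma(1)^2] / det = [(2.535)(1.9697) - (-0.4719)^2] / 6.20353539 = 4.77049989 / 6.20353539 = 0.769
So phi_hat = [-0.0430, 0.7690].
Therefore phi_hat_2 = 0.7690.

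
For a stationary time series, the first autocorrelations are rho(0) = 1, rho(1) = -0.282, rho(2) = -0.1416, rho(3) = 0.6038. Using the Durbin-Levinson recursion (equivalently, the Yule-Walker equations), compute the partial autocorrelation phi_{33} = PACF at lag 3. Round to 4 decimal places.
\phi_{33} = 0.5609

The PACF at lag k is phi_{kk}, the last component of the solution
to the Yule-Walker system G_k phi = r_k where
  (G_k)_{ij} = rho(|i - j|), (r_k)_i = rho(i), i,j = 1..k.
Equivalently, Durbin-Levinson gives phi_{kk} iteratively:
  phi_{11} = rho(1)
  phi_{kk} = [rho(k) - sum_{j=1..k-1} phi_{k-1,j} rho(k-j)]
            / [1 - sum_{j=1..k-1} phi_{k-1,j} rho(j)],
  phi_{k,j} = phi_{k-1,j} - phi_{kk} phi_{k-1,k-j},  j = 1..k-1.
Step k = 1:
  phi_11 = rho(1) = -0.282.
Step k = 2:
  phi_22 = [rho(2) - phi_11 rho(1)] / [1 - phi_11 rho(1)] = [-0.1416 - (-0.282)(-0.282)] / [1 - (-0.282)(-0.282)]
         = -0.221124 / 0.920476 = -0.240228.
  Update: phi_21 = phi_11 - phi_22 phi_11 = -0.282 - (-0.240228)(-0.282) = -0.349744.
Step k = 3:
  phi_33 = [rho(3) - phi_21 rho(2) - phi_22 rho(1)] / [1 - phi_21 rho(1) - phi_22 rho(2)]
    numerator   = 0.6038 - (-0.349744)(-0.1416) - (-0.240228)(-0.282) = 0.48653195
    denominator = 1 - (-0.349744)(-0.282) - (-0.240228)(-0.1416) = 0.86735585
  phi_33 = 0.48653195 / 0.86735585 = 0.5609.
Therefore phi_{33} = 0.5609.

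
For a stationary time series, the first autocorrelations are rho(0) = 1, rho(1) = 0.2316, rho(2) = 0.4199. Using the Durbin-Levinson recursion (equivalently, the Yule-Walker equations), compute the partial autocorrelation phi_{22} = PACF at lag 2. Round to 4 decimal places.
\phi_{22} = 0.3870

The PACF at lag k is phi_{kk}, the last component of the solution
to the Yule-Walker system G_k phi = r_k where
  (G_k)_{ij} = rho(|i - j|), (r_k)_i = rho(i), i,j = 1..k.
Equivalently, Durbin-Levinson gives phi_{kk} iteratively:
  phi_{11} = rho(1)
  phi_{kk} = [rho(k) - sum_{j=1..k-1} phi_{k-1,j} rho(k-j)]
            / [1 - sum_{j=1..k-1} phi_{k-1,j} rho(j)],
  phi_{k,j} = phi_{k-1,j} - phi_{kk} phi_{k-1,k-j},  j = 1..k-1.
Step k = 1:
  phi_11 = rho(1) = 0.2316.
Step k = 2:
  phi_22 = [rho(2) - phi_11 rho(1)] / [1 - phi_11 rho(1)] = [0.4199 - (0.2316)(0.2316)] / [1 - (0.2316)(0.2316)]
         = 0.36626144 / 0.94636144 = 0.387.
Therefore phi_{22} = 0.3870.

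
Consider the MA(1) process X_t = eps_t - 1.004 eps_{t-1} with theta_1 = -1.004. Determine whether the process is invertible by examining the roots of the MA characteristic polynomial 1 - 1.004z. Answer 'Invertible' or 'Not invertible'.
\text{Not invertible}

The MA(q) characteristic polynomial is P(z) = 1 - 1.004z.
Invertibility requires all roots to lie outside the unit circle, i.e. |z| > 1 for every root.
This is linear in z: 1 + (-1.004) z = 0  =>  z = -1/(-1.004) = 0.996016,  |z| = 0.996016.
Moduli of all roots: 0.9960.
All moduli strictly greater than 1? No.
Verdict: Not invertible.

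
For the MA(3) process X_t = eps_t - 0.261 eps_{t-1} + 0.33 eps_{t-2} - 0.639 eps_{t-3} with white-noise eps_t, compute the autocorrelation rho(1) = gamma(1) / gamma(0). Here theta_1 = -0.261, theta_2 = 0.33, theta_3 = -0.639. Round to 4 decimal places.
\rho(1) = -0.3520

For an MA(q) process with theta_0 = 1, the autocovariance is
  gamma(k) = sigma^2 * sum_{i=0..q-k} theta_i * theta_{i+k},
and rho(k) = gamma(k) / gamma(0). Sigma^2 cancels.
  numerator   = (1)*(-0.261) + (-0.261)*(0.33) + (0.33)*(-0.639) = -0.558.
  denominator = (1)^2 + (-0.261)^2 + (0.33)^2 + (-0.639)^2 = 1.585342.
  rho(1) = -0.558 / 1.585342 = -0.3520.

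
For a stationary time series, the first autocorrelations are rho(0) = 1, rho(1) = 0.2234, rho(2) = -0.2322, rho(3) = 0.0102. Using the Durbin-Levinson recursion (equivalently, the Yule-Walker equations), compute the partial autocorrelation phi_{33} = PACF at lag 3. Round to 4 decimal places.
\phi_{33} = 0.1660

The PACF at lag k is phi_{kk}, the last component of the solution
to the Yule-Walker system G_k phi = r_k where
  (G_k)_{ij} = rho(|i - j|), (r_k)_i = rho(i), i,j = 1..k.
Equivalently, Durbin-Levinson gives phi_{kk} iteratively:
  phi_{11} = rho(1)
  phi_{kk} = [rho(k) - sum_{j=1..k-1} phi_{k-1,j} rho(k-j)]
            / [1 - sum_{j=1..k-1} phi_{k-1,j} rho(j)],
  phi_{k,j} = phi_{k-1,j} - phi_{kk} phi_{k-1,k-j},  j = 1..k-1.
Step k = 1:
  phi_11 = rho(1) = 0.2234.
Step k = 2:
  phi_22 = [rho(2) - phi_11 rho(1)] / [1 - phi_11 rho(1)] = [-0.2322 - (0.2234)(0.2234)] / [1 - (0.2234)(0.2234)]
         = -0.28210756 / 0.95009244 = -0.296926.
  Update: phi_21 = phi_11 - phi_22 phi_11 = 0.2234 - (-0.296926)(0.2234) = 0.289733.
Step k = 3:
  phi_33 = [rho(3) - phi_21 rho(2) - phi_22 rho(1)] / [1 - phi_21 rho(1) - phi_22 rho(2)]
    numerator   = 0.0102 - (0.289733)(-0.2322) - (-0.296926)(0.2234) = 0.14380945
    denominator = 1 - (0.289733)(0.2234) - (-0.296926)(-0.2322) = 0.86632725
  phi_33 = 0.14380945 / 0.86632725 = 0.166.
Therefore phi_{33} = 0.1660.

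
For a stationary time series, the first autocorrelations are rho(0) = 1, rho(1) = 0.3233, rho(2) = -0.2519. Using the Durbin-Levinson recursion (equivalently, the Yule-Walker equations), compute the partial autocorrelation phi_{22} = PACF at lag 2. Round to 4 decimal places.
\phi_{22} = -0.3980

The PACF at lag k is phi_{kk}, the last component of the solution
to the Yule-Walker system G_k phi = r_k where
  (G_k)_{ij} = rho(|i - j|), (r_k)_i = rho(i), i,j = 1..k.
Equivalently, Durbin-Levinson gives phi_{kk} iteratively:
  phi_{11} = rho(1)
  phi_{kk} = [rho(k) - sum_{j=1..k-1} phi_{k-1,j} rho(k-j)]
            / [1 - sum_{j=1..k-1} phi_{k-1,j} rho(j)],
  phi_{k,j} = phi_{k-1,j} - phi_{kk} phi_{k-1,k-j},  j = 1..k-1.
Step k = 1:
  phi_11 = rho(1) = 0.3233.
Step k = 2:
  phi_22 = [rho(2) - phi_11 rho(1)] / [1 - phi_11 rho(1)] = [-0.2519 - (0.3233)(0.3233)] / [1 - (0.3233)(0.3233)]
         = -0.35642289 / 0.89547711 = -0.398.
Therefore phi_{22} = -0.3980.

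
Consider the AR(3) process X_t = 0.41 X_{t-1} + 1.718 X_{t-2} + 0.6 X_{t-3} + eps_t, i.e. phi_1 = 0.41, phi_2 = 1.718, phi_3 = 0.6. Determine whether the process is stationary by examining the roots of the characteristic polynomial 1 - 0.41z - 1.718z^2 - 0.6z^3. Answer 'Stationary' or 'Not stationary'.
\text{Not stationary}

The AR(p) characteristic polynomial is P(z) = 1 - 0.41z - 1.718z^2 - 0.6z^3.
Stationarity requires all roots to lie outside the unit circle, i.e. |z| > 1 for every root.
Degree 3: look for a simple real root z0 first, then factor out (1 - z/z0) and solve the remaining quadratic.
Testing z0 = -1.25: P(-1.25) = 1 + (-0.41)(-1.25) + (-1.718)(-1.25)^2 + (-0.6)(-1.25)^3
  = 1 + (0.5125) + (-2.684375) + (1.171875) = 0.  So z_0 = -1.25 is a root, |z_0| = 1.25.
Divide out the factor (1 + 0.8 z) = (1 - z/z0) (since 1/z0 = -0.8):
  P(z) = (1 + 0.8 z)(1 + (-1.21) z + (-0.75) z^2)
  [check: z-coef -1.21 - (-0.8) = -0.41; z^2-coef -0.75 - (-0.8)(-1.21) = -1.718; z^3-coef -(-0.8)(-0.75) = -0.6.]
Remaining roots from the quadratic factor 1 + (-1.21) z + (-0.75) z^2:
  Set 1 + (-1.21) z + (-0.75) z^2 = 0, i.e. a z^2 + b z + c = 0 with a = -0.75, b = -1.21, c = 1.
  Discriminant D = b^2 - 4ac = (-1.21)^2 - 4*(-0.75)*1 = 1.4641 - (-3) = 4.4641.
  D >= 0, so the roots are real: z = (-b +/- sqrt(D)) / (2a) = (1.21 +/- 2.112842) / (-1.5).
    z_1 = (1.21 + 2.112842) / (-1.5) = -2.2152,   |z_1| = 2.2152.
    z_2 = (1.21 - 2.112842) / (-1.5) = 0.6019,   |z_2| = 0.6019.
Moduli of all roots: 1.2500, 2.2152, 0.6019.
All moduli strictly greater than 1? No.
Verdict: Not stationary.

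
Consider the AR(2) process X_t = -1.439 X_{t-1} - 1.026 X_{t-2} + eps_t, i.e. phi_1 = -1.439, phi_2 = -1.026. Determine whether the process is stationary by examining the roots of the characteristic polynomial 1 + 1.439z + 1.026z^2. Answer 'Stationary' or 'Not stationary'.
\text{Not stationary}

The AR(p) characteristic polynomial is P(z) = 1 + 1.439z + 1.026z^2.
Stationarity requires all roots to lie outside the unit circle, i.e. |z| > 1 for every root.
Set 1 + (1.439) z + (1.026) z^2 = 0, i.e. a z^2 + b z + c = 0 with a = 1.026, b = 1.439, c = 1.
Discriminant D = b^2 - 4ac = (1.439)^2 - 4*(1.026)*1 = 2.070721 - (4.104) = -2.033279.
D < 0, so the roots are the complex-conjugate pair z = (-b +/- i sqrt(-D)) / (2a) = -0.7013 +/- 0.6949i.
For a conjugate pair |z|^2 = z * conj(z) = (product of roots) = c/a = 1/(1.026) = 0.974659, so |z| = sqrt(0.974659) = 0.9872 for both roots.
Moduli of all roots: 0.9872, 0.9872.
All moduli strictly greater than 1? No.
Verdict: Not stationary.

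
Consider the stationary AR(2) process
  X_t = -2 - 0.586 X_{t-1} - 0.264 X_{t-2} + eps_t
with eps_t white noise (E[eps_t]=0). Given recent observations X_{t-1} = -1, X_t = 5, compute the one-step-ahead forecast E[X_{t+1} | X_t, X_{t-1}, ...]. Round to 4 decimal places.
E[X_{t+1} \mid \mathcal F_t] = -4.6660

For an AR(p) model X_t = c + sum_i phi_i X_{t-i} + eps_t, the
one-step-ahead conditional mean is
  E[X_{t+1} | X_t, ...] = c + sum_i phi_i X_{t+1-i}.
Substitute known values:
  E[X_{t+1} | ...] = -2 + (-0.586) * (5) + (-0.264) * (-1)
                   = -4.6660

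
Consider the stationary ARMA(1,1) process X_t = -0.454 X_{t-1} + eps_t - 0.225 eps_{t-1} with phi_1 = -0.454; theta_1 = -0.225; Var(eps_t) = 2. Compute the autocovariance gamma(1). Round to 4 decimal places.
\gamma(1) = -1.8853

Multiply the model equation by X_{t-k} and take expectations. With theta_0 = psi_0 = 1 and psi_j the MA(infinity) weights, this gives
  gamma(k) - sum_i phi_i gamma(k-i) = c_k,
  c_k = sigma^2 * sum_{j=k..q} theta_j psi_{j-k}   (c_k = 0 for k > q),
using gamma(-m) = gamma(m).
psi-weights needed (psi_j = theta_j + sum_i phi_i psi_{j-i}):
  psi_1 = theta_1 + phi_1 = -0.225 + (-0.454) = -0.679
Right-hand sides:
  c_0 = sigma^2 (1 + theta_1 psi_1) = 2 * (1 + (-0.225)(-0.679)) = 2 * 1.152775 = 2.30555
  c_1 = sigma^2 theta_1 = 2 * (-0.225) = -0.45
  c_2 = 0
Equations for k = 0 and k = 1 (AR order 1):
  gamma(0) = phi_1 gamma(1) + c_0
  gamma(1) = phi_1 gamma(0) + c_1
Substituting the second into the first: gamma(0) (1 - phi_1^2) = c_0 + phi_1 c_1, so
  gamma(0) = (c_0 + phi_1 c_1) / (1 - phi_1^2) = (2.30555 + (-0.454)(-0.45)) / (1 - (-0.454)^2) = 2.50985 / 0.793884 = 3.161482.
  gamma(1) = phi_1 gamma(0) + c_1 = (-0.454)(3.161482) + (-0.45) = -1.885313.
Therefore gamma(1) = -1.8853 (to 4 decimal places).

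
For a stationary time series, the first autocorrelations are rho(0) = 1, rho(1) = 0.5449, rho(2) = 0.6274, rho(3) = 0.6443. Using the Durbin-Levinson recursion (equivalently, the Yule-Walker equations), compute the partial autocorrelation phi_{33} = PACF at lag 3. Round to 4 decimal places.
\phi_{33} = 0.3779

The PACF at lag k is phi_{kk}, the last component of the solution
to the Yule-Walker system G_k phi = r_k where
  (G_k)_{ij} = rho(|i - j|), (r_k)_i = rho(i), i,j = 1..k.
Equivalently, Durbin-Levinson gives phi_{kk} iteratively:
  phi_{11} = rho(1)
  phi_{kk} = [rho(k) - sum_{j=1..k-1} phi_{k-1,j} rho(k-j)]
            / [1 - sum_{j=1..k-1} phi_{k-1,j} rho(j)],
  phi_{k,j} = phi_{k-1,j} - phi_{kk} phi_{k-1,k-j},  j = 1..k-1.
Step k = 1:
  phi_11 = rho(1) = 0.5449.
Step k = 2:
  phi_22 = [rho(2) - phi_11 rho(1)] / [1 - phi_11 rho(1)] = [0.6274 - (0.5449)(0.5449)] / [1 - (0.5449)(0.5449)]
         = 0.33048399 / 0.70308399 = 0.470049.
  Update: phi_21 = phi_11 - phi_22 phi_11 = 0.5449 - (0.470049)(0.5449) = 0.28877.
Step k = 3:
  phi_33 = [rho(3) - phi_21 rho(2) - phi_22 rho(1)] / [1 - phi_21 rho(1) - phi_22 rho(2)]
    numerator   = 0.6443 - (0.28877)(0.6274) - (0.470049)(0.5449) = 0.2069958
    denominator = 1 - (0.28877)(0.5449) - (0.470049)(0.6274) = 0.54774029
  phi_33 = 0.2069958 / 0.54774029 = 0.3779.
Therefore phi_{33} = 0.3779.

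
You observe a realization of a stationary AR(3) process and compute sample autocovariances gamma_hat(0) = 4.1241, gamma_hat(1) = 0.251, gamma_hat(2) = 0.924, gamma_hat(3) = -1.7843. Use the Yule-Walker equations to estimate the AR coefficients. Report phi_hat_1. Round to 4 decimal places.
\hat\phi_{1} = 0.1540

The Yule-Walker equations for an AR(p) process read, in matrix form,
  Gamma_p phi = r_p,   with   (Gamma_p)_{ij} = gamma(|i - j|),
                       (r_p)_i = gamma(i),   i,j = 1..p.
Substitute the sample gammas (Toeplitz matrix and right-hand side of size 3):
  Gamma_p = [[4.1241, 0.251, 0.924], [0.251, 4.1241, 0.251], [0.924, 0.251, 4.1241]]
  r_p     = [0.251, 0.924, -1.7843]
Written out (R1..R3):
  (R1) 4.1241 phi_1 + 0.251 phi_2 + 0.924 phi_3 = 0.251
  (R2) 0.251 phi_1 + 4.1241 phi_2 + 0.251 phi_3 = 0.924
  (R3) 0.924 phi_1 + 0.251 phi_2 + 4.1241 phi_3 = -1.7843
Gaussian elimination:
  R2 <- R2 - (0.251/4.1241) R1 = R2 - (0.060862) R1:  4.108824 phi_2 + 0.194764 phi_3 = 0.908724
  R3 <- R3 - (0.924/4.1241) R1 = R3 - (0.224049) R1:  0.194764 phi_2 + 3.917079 phi_3 = -1.840536
  R3 <- R3 - (0.194764/4.108824) R2 = R3 - (0.047401) R2:  3.907847 phi_3 = -1.883611
Back-substitution:
  phi_hat_3 = -1.883611 / 3.907847 = -0.482007
  phi_hat_2 = (0.908724 - (0.194764)(-0.482007)) / 4.108824 = 0.244012
  phi_hat_1 = (0.251 - (0.251)(0.244012) - (0.924)(-0.482007)) / 4.1241 = 0.154004
So phi_hat = [0.1540, 0.2440, -0.4820].
Therefore phi_hat_1 = 0.1540.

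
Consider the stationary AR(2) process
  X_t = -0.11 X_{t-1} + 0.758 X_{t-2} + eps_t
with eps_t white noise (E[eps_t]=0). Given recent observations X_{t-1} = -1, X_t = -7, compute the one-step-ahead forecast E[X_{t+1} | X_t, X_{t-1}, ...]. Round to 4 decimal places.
E[X_{t+1} \mid \mathcal F_t] = 0.0120

For an AR(p) model X_t = c + sum_i phi_i X_{t-i} + eps_t, the
one-step-ahead conditional mean is
  E[X_{t+1} | X_t, ...] = c + sum_i phi_i X_{t+1-i}.
Substitute known values:
  E[X_{t+1} | ...] = (-0.11) * (-7) + (0.758) * (-1)
                   = 0.0120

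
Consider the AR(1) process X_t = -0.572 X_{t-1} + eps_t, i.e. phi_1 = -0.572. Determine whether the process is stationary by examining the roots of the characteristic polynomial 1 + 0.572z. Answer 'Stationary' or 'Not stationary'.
\text{Stationary}

The AR(p) characteristic polynomial is P(z) = 1 + 0.572z.
Stationarity requires all roots to lie outside the unit circle, i.e. |z| > 1 for every root.
This is linear in z: 1 + (0.572) z = 0  =>  z = -1/(0.572) = -1.748252,  |z| = 1.748252.
Moduli of all roots: 1.7483.
All moduli strictly greater than 1? Yes.
Verdict: Stationary.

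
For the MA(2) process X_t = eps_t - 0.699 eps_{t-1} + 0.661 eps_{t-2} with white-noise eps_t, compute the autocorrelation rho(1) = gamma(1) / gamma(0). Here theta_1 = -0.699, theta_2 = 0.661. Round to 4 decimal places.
\rho(1) = -0.6030

For an MA(q) process with theta_0 = 1, the autocovariance is
  gamma(k) = sigma^2 * sum_{i=0..q-k} theta_i * theta_{i+k},
and rho(k) = gamma(k) / gamma(0). Sigma^2 cancels.
  numerator   = (1)*(-0.699) + (-0.699)*(0.661) = -1.161039.
  denominator = (1)^2 + (-0.699)^2 + (0.661)^2 = 1.925522.
  rho(1) = -1.161039 / 1.925522 = -0.6030.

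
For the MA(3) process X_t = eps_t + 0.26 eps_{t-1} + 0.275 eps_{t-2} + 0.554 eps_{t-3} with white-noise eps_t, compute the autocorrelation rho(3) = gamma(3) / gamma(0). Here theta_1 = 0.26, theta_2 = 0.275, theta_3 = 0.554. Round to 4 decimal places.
\rho(3) = 0.3820

For an MA(q) process with theta_0 = 1, the autocovariance is
  gamma(k) = sigma^2 * sum_{i=0..q-k} theta_i * theta_{i+k},
and rho(k) = gamma(k) / gamma(0). Sigma^2 cancels.
  numerator   = (1)*(0.554) = 0.554.
  denominator = (1)^2 + (0.26)^2 + (0.275)^2 + (0.554)^2 = 1.450141.
  rho(3) = 0.554 / 1.450141 = 0.3820.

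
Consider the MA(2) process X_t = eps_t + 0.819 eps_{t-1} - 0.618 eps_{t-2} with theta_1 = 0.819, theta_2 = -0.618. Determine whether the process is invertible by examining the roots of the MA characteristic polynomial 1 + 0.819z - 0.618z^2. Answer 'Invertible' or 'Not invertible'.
\text{Not invertible}

The MA(q) characteristic polynomial is P(z) = 1 + 0.819z - 0.618z^2.
Invertibility requires all roots to lie outside the unit circle, i.e. |z| > 1 for every root.
Set 1 + (0.819) z + (-0.618) z^2 = 0, i.e. a z^2 + b z + c = 0 with a = -0.618, b = 0.819, c = 1.
Discriminant D = b^2 - 4ac = (0.819)^2 - 4*(-0.618)*1 = 0.670761 - (-2.472) = 3.142761.
D >= 0, so the roots are real: z = (-b +/- sqrt(D)) / (2a) = (-0.819 +/- 1.772783) / (-1.236).
  z_1 = (-0.819 + 1.772783) / (-1.236) = -0.7717,   |z_1| = 0.7717.
  z_2 = (-0.819 - 1.772783) / (-1.236) = 2.0969,   |z_2| = 2.0969.
Moduli of all roots: 0.7717, 2.0969.
All moduli strictly greater than 1? No.
Verdict: Not invertible.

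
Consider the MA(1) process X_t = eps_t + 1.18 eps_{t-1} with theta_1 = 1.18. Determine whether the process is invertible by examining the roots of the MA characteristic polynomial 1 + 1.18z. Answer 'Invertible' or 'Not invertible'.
\text{Not invertible}

The MA(q) characteristic polynomial is P(z) = 1 + 1.18z.
Invertibility requires all roots to lie outside the unit circle, i.e. |z| > 1 for every root.
This is linear in z: 1 + (1.18) z = 0  =>  z = -1/(1.18) = -0.847458,  |z| = 0.847458.
Moduli of all roots: 0.8475.
All moduli strictly greater than 1? No.
Verdict: Not invertible.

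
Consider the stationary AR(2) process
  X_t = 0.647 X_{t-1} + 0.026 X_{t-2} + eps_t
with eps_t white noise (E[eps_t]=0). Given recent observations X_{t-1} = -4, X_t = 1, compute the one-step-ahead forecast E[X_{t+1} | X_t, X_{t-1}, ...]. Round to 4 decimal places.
E[X_{t+1} \mid \mathcal F_t] = 0.5430

For an AR(p) model X_t = c + sum_i phi_i X_{t-i} + eps_t, the
one-step-ahead conditional mean is
  E[X_{t+1} | X_t, ...] = c + sum_i phi_i X_{t+1-i}.
Substitute known values:
  E[X_{t+1} | ...] = (0.647) * (1) + (0.026) * (-4)
                   = 0.5430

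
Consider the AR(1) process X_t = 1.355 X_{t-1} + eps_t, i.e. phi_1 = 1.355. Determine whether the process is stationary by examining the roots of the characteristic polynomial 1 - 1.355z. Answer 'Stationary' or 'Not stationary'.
\text{Not stationary}

The AR(p) characteristic polynomial is P(z) = 1 - 1.355z.
Stationarity requires all roots to lie outside the unit circle, i.e. |z| > 1 for every root.
This is linear in z: 1 + (-1.355) z = 0  =>  z = -1/(-1.355) = 0.738007,  |z| = 0.738007.
Moduli of all roots: 0.7380.
All moduli strictly greater than 1? No.
Verdict: Not stationary.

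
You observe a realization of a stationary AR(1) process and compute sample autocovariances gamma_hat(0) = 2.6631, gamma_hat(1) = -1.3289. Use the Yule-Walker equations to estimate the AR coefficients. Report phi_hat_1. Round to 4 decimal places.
\hat\phi_{1} = -0.4990

The Yule-Walker equations for an AR(p) process read, in matrix form,
  Gamma_p phi = r_p,   with   (Gamma_p)_{ij} = gamma(|i - j|),
                       (r_p)_i = gamma(i),   i,j = 1..p.
Substitute the sample gammas (Toeplitz matrix and right-hand side of size 1):
  Gamma_p = [[2.6631]]
  r_p     = [-1.3289]
With p = 1 this is the single equation gamma(0) phi_1 = gamma(1):
  phi_hat_1 = gamma(1) / gamma(0) = -1.3289 / 2.6631 = -0.4990.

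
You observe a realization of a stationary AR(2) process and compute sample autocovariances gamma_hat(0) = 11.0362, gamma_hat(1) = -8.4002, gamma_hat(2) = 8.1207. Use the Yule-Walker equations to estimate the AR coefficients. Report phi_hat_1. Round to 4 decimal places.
\hat\phi_{1} = -0.4780

The Yule-Walker equations for an AR(p) process read, in matrix form,
  Gamma_p phi = r_p,   with   (Gamma_p)_{ij} = gamma(|i - j|),
                       (r_p)_i = gamma(i),   i,j = 1..p.
Substitute the sample gammas (Toeplitz matrix and right-hand side of size 2):
  Gamma_p = [[11.0362, -8.4002], [-8.4002, 11.0362]]
  r_p     = [-8.4002, 8.1207]
Written out:
  11.0362 phi_1 - 8.4002 phi_2 = -8.4002
  -8.4002 phi_1 + 11.0362 phi_2 = 8.1207
Solve by Cramer's rule:
  det = gamma(0)^2 - gamma(1)^2 = (11.0362)^2 - (-8.4002)^2 = 121.79771044 - 70.56336004 = 51.2343504
  phi_hat_1 = [gamma(1) gamma(0) - gamma(1) gamma(2)] / det = [(-8.4002)(11.0362) - (-8.4002)(8.1207)] / 51.2343504 = -24.4907831 / 51.2343504 = -0.478
  phi_hat_2 = [gamma(0) gamma(2) - gamma(1)^2] / det = [(11.0362)(8.1207) - (-8.4002)^2] / 51.2343504 = 19.0583093 / 51.2343504 = 0.372
So phi_hat = [-0.4780, 0.3720].
Therefore phi_hat_1 = -0.4780.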